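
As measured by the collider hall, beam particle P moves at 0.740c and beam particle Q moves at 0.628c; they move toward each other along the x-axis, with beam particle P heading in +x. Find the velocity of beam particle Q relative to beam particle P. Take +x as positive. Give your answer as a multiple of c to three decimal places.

β_A = 0.740, β_B = -0.628.
Transform to A's frame with the inverse velocity-addition law: u' = (u − v)/(1 − uv/c²), taking u = β_B and v = β_A.
u' = (-0.628 − 0.740) / (1 − (0.740)(-0.628)) = -1.3680/1.4647 = -0.9340.

-0.934c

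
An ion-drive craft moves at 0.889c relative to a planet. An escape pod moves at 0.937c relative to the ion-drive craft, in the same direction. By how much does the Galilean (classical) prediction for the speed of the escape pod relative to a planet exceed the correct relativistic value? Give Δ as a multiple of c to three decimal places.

Δ = 0.830c

Galilean: u_cl = 0.937 + 0.889 = 1.8260.
Relativistic: u_rel = (0.937 + 0.889) / (1 + 0.937·0.889) = 1.8260/1.8330 = 0.9962.
Δ = 1.8260 − 0.9962 = 0.8298.
(The classical prediction exceeds c; the relativistic result does not.)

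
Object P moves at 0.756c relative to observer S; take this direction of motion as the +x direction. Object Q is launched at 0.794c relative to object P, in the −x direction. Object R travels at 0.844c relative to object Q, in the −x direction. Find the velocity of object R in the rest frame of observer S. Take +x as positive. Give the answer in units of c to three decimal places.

Apply u = (u' + v)/(1 + u'v/c²) successively, working outward toward observer S.
Start: velocity of object P relative to observer S = 0.7560c.
Compose with object Q (u' = -0.794 in object P frame): u_1 = (-0.794 + 0.756) / (1 + (-0.794)·0.756) = -0.0380/0.3997 = -0.0951.
Compose with object R (u' = -0.844 in object Q frame): u_2 = (-0.844 + (-0.095)) / (1 + (-0.844)·(-0.095)) = -0.9391/1.0802 = -0.8693.

-0.869c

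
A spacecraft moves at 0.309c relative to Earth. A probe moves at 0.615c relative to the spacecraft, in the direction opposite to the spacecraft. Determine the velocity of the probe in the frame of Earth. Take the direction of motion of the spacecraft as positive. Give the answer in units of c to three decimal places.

With v = 0.309 and u' = -0.615 (in units of c),
u = (u' + v)/(1 + u'v/c²):
u = (-0.615 + 0.309) / (1 + (-0.615)·0.309) = -0.3060/0.8100 = -0.3778

-0.378c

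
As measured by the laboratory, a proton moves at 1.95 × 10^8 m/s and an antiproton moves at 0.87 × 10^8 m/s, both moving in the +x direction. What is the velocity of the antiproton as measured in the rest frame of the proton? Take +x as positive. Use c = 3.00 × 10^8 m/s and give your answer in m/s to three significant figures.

β_A = 0.650, β_B = 0.290 (dividing each by c = 3.00 × 10^8 m/s).
Transform to A's frame with the inverse velocity-addition law: u' = (u − v)/(1 − uv/c²), taking u = β_B and v = β_A.
u' = (0.290 − 0.650) / (1 − (0.650)(0.290)) = -0.3600/0.8115 = -0.4436.
u' = -0.4436 × 3.00 × 10^8 m/s.

-1.33 × 10^8 m/s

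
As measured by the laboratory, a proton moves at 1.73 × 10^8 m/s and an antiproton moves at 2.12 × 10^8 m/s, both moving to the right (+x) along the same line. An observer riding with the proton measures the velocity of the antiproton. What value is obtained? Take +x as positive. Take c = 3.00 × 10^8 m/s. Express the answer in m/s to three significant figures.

β_A = 0.577, β_B = 0.707 (dividing each by c = 3.00 × 10^8 m/s).
Transform to A's frame with the inverse velocity-addition law: u' = (u − v)/(1 − uv/c²), taking u = β_B and v = β_A.
u' = (0.707 − 0.577) / (1 − (0.577)(0.707)) = 0.1300/0.5925 = 0.2194.
u' = 0.2194 × 3.00 × 10^8 m/s.

+6.58 × 10^7 m/s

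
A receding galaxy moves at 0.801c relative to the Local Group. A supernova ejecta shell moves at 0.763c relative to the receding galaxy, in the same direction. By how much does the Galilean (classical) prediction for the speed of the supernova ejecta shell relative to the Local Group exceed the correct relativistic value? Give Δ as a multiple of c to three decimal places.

Δ = 0.593c

Galilean: u_cl = 0.763 + 0.801 = 1.5640.
Relativistic: u_rel = (0.763 + 0.801) / (1 + 0.763·0.801) = 1.5640/1.6112 = 0.9707.
Δ = 1.5640 − 0.9707 = 0.5933.
(The classical prediction exceeds c; the relativistic result does not.)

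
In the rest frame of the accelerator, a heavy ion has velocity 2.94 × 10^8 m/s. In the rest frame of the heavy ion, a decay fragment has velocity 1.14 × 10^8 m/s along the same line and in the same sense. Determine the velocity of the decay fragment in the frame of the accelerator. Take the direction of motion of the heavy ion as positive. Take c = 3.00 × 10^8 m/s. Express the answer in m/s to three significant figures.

2.97 × 10^8 m/s

In units of c (dividing by 3.00 × 10^8 m/s): v = 0.980, u' = 0.380.
u = (u' + v)/(1 + u'v/c²):
u = (0.380 + 0.980) / (1 + 0.380·0.980) = 1.3600/1.3724 = 0.9910
(Galilean addition would give +1.360c, exceeding c.)
Converting back: u = 0.9910 × 3.00 × 10^8 m/s.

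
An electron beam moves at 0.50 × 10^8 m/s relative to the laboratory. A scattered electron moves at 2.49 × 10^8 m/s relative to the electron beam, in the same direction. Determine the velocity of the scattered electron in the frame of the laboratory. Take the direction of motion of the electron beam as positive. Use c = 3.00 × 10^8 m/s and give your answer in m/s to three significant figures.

In units of c (dividing by 3.00 × 10^8 m/s): v = 0.167, u' = 0.830.
u = (u' + v)/(1 + u'v/c²):
u = (0.830 + 0.167) / (1 + 0.830·0.167) = 0.9967/1.1383 = 0.8755
Converting back: u = 0.8755 × 3.00 × 10^8 m/s.

2.63 × 10^8 m/s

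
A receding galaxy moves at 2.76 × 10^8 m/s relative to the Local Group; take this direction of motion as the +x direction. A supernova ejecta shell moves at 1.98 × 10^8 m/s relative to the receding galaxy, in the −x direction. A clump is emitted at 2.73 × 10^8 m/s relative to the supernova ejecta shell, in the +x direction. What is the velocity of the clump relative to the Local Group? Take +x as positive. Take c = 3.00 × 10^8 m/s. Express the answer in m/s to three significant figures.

+2.94 × 10^8 m/s

Apply u = (u' + v)/(1 + u'v/c²) successively, working outward toward the Local Group.
(Dividing each given speed by c = 3.00 × 10^8 m/s to work in units of c.)
Start: velocity of the receding galaxy relative to the Local Group = 0.9200c.
Compose with the supernova ejecta shell (u' = -0.660 in the receding galaxy frame): u_1 = (-0.660 + 0.920) / (1 + (-0.660)·0.920) = 0.2600/0.3928 = 0.6619.
Compose with the clump (u' = 0.910 in the supernova ejecta shell frame): u_2 = (0.910 + 0.662) / (1 + 0.910·0.662) = 1.5719/1.6023 = 0.9810.
So u = 0.9810 × 3.00 × 10^8 m/s.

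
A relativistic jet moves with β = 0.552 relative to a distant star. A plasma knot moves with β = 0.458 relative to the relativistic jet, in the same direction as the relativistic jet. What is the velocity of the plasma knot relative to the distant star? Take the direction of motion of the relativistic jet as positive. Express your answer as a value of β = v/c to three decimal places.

With v = 0.552 and u' = 0.458 (in units of c),
u = (u' + v)/(1 + u'v/c²):
u = (0.458 + 0.552) / (1 + 0.458·0.552) = 1.0100/1.2528 = 0.8062
(Galilean addition would give +1.010c, exceeding c.)

β = 0.806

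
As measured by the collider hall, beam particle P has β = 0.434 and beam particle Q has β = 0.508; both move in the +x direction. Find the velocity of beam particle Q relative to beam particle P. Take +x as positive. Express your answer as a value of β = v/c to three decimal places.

β_A = 0.434, β_B = 0.508.
Transform to A's frame with the inverse velocity-addition law: u' = (u − v)/(1 − uv/c²), taking u = β_B and v = β_A.
u' = (0.508 − 0.434) / (1 − (0.434)(0.508)) = 0.0740/0.7795 = 0.0949.

β = +0.095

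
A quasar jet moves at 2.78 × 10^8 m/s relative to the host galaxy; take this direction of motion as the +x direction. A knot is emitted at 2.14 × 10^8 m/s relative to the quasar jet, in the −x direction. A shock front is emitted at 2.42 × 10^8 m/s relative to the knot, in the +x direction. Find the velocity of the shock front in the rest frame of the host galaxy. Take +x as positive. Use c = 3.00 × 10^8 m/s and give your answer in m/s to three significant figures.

+2.86 × 10^8 m/s

Apply u = (u' + v)/(1 + u'v/c²) successively, working outward toward the host galaxy.
(Dividing each given speed by c = 3.00 × 10^8 m/s to work in units of c.)
Start: velocity of the quasar jet relative to the host galaxy = 0.9267c.
Compose with the knot (u' = -0.713 in the quasar jet frame): u_1 = (-0.713 + 0.927) / (1 + (-0.713)·0.927) = 0.2133/0.3390 = 0.6293.
Compose with the shock front (u' = 0.807 in the knot frame): u_2 = (0.807 + 0.629) / (1 + 0.807·0.629) = 1.4360/1.5077 = 0.9525.
So u = 0.9525 × 3.00 × 10^8 m/s.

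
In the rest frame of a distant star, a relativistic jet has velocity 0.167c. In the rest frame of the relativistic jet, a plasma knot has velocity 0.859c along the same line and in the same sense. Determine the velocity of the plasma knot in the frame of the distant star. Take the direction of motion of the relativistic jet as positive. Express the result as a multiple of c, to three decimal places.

With v = 0.167 and u' = 0.859 (in units of c),
u = (u' + v)/(1 + u'v/c²):
u = (0.859 + 0.167) / (1 + 0.859·0.167) = 1.0260/1.1435 = 0.8973

0.897c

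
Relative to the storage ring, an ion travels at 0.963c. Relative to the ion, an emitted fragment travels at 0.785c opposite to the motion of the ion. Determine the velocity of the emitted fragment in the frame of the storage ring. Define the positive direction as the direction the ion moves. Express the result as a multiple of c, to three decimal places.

+0.729c

With v = 0.963 and u' = -0.785 (in units of c),
u = (u' + v)/(1 + u'v/c²):
u = (-0.785 + 0.963) / (1 + (-0.785)·0.963) = 0.1780/0.2440 = 0.7294
(Galilean addition would give +0.178c.)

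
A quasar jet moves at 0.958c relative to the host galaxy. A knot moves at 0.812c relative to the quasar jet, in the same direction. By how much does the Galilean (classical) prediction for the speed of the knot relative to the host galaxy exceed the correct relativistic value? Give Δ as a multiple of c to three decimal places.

Δ = 0.774c

Galilean: u_cl = 0.812 + 0.958 = 1.7700.
Relativistic: u_rel = (0.812 + 0.958) / (1 + 0.812·0.958) = 1.7700/1.7779 = 0.9956.
Δ = 1.7700 − 0.9956 = 0.7744.
(The classical prediction exceeds c; the relativistic result does not.)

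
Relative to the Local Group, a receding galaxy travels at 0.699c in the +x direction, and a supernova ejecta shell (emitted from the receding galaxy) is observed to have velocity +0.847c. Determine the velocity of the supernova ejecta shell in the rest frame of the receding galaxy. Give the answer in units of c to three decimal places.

+0.363c

Invert the composition law: u' = (u − v)/(1 − uv/c²).
u' = (0.847 − 0.699) / (1 − (0.847)(0.699)) = 0.1480/0.4079 = 0.3628.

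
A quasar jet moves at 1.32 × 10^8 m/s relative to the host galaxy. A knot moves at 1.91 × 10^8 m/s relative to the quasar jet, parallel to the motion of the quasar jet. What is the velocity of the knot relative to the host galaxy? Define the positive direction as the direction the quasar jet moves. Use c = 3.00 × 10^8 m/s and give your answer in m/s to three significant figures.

2.52 × 10^8 m/s

In units of c (dividing by 3.00 × 10^8 m/s): v = 0.440, u' = 0.637.
u = (u' + v)/(1 + u'v/c²):
u = (0.637 + 0.440) / (1 + 0.637·0.440) = 1.0767/1.2801 = 0.8411
(Galilean addition would give +1.077c, exceeding c.)
Converting back: u = 0.8411 × 3.00 × 10^8 m/s.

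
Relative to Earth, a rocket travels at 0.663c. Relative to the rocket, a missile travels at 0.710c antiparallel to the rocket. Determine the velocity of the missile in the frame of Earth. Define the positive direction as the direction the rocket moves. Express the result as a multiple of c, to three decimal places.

-0.089c

With v = 0.663 and u' = -0.710 (in units of c),
u = (u' + v)/(1 + u'v/c²):
u = (-0.710 + 0.663) / (1 + (-0.710)·0.663) = -0.0470/0.5293 = -0.0888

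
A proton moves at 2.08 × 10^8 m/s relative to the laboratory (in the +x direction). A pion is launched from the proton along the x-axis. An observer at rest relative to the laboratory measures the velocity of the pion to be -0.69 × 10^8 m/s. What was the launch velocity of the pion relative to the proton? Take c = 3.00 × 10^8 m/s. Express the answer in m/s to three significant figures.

-2.39 × 10^8 m/s

v = 0.693c, u = -0.230c.
Invert the composition law: u' = (u − v)/(1 − uv/c²).
u' = (-0.230 − 0.693) / (1 − (-0.230)(0.693)) = -0.9233/1.1595 = -0.7963.
u' = -0.7963 × 3.00 × 10^8 m/s.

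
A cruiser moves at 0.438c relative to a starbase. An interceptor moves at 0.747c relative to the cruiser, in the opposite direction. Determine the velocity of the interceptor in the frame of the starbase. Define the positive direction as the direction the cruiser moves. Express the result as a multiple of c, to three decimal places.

-0.459c

With v = 0.438 and u' = -0.747 (in units of c),
u = (u' + v)/(1 + u'v/c²):
u = (-0.747 + 0.438) / (1 + (-0.747)·0.438) = -0.3090/0.6728 = -0.4593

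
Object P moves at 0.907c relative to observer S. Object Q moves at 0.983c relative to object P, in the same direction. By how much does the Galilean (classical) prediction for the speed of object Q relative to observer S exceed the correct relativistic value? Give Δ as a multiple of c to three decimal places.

Δ = 0.891c

Galilean: u_cl = 0.983 + 0.907 = 1.8900.
Relativistic: u_rel = (0.983 + 0.907) / (1 + 0.983·0.907) = 1.8900/1.8916 = 0.9992.
Δ = 1.8900 − 0.9992 = 0.8908.
(The classical prediction exceeds c; the relativistic result does not.)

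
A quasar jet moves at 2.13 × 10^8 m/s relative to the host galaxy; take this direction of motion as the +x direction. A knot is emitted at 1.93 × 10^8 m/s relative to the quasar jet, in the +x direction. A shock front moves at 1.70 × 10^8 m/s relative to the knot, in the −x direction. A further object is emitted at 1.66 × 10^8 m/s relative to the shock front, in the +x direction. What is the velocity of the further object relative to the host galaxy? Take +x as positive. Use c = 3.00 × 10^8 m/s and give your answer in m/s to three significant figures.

Apply u = (u' + v)/(1 + u'v/c²) successively, working outward toward the host galaxy.
(Dividing each given speed by c = 3.00 × 10^8 m/s to work in units of c.)
Start: velocity of the quasar jet relative to the host galaxy = 0.7100c.
Compose with the knot (u' = 0.643 in the quasar jet frame): u_1 = (0.643 + 0.710) / (1 + 0.643·0.710) = 1.3533/1.4568 = 0.9290.
Compose with the shock front (u' = -0.567 in the knot frame): u_2 = (-0.567 + 0.929) / (1 + (-0.567)·0.929) = 0.3623/0.4736 = 0.7651.
Compose with the further object (u' = 0.553 in the shock front frame): u_3 = (0.553 + 0.765) / (1 + 0.553·0.765) = 1.3184/1.4234 = 0.9263.
So u = 0.9263 × 3.00 × 10^8 m/s.

+2.78 × 10^8 m/s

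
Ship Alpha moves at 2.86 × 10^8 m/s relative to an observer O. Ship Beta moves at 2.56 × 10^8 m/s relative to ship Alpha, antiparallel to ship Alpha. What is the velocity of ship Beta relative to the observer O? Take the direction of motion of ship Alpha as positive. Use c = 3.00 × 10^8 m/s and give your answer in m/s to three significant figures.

In units of c (dividing by 3.00 × 10^8 m/s): v = 0.953, u' = -0.853.
u = (u' + v)/(1 + u'v/c²):
u = (-0.853 + 0.953) / (1 + (-0.853)·0.953) = 0.1000/0.1865 = 0.5362
Converting back: u = 0.5362 × 3.00 × 10^8 m/s.

+1.61 × 10^8 m/s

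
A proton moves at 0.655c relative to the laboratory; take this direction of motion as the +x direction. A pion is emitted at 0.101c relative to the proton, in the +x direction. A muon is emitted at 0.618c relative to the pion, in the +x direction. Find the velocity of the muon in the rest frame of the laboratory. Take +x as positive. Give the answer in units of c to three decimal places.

Apply u = (u' + v)/(1 + u'v/c²) successively, working outward toward the laboratory.
Start: velocity of the proton relative to the laboratory = 0.6550c.
Compose with the pion (u' = 0.101 in the proton frame): u_1 = (0.101 + 0.655) / (1 + 0.101·0.655) = 0.7560/1.0662 = 0.7091.
Compose with the muon (u' = 0.618 in the pion frame): u_2 = (0.618 + 0.709) / (1 + 0.618·0.709) = 1.3271/1.4382 = 0.9227.

0.923c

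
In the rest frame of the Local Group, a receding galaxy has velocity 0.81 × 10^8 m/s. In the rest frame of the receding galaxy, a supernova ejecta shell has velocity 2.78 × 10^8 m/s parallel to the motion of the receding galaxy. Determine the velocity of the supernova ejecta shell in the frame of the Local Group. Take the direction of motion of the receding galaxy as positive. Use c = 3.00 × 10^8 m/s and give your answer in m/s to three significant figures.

In units of c (dividing by 3.00 × 10^8 m/s): v = 0.270, u' = 0.927.
u = (u' + v)/(1 + u'v/c²):
u = (0.927 + 0.270) / (1 + 0.927·0.270) = 1.1967/1.2502 = 0.9572
(Galilean addition would give +1.197c, exceeding c.)
Converting back: u = 0.9572 × 3.00 × 10^8 m/s.

2.87 × 10^8 m/s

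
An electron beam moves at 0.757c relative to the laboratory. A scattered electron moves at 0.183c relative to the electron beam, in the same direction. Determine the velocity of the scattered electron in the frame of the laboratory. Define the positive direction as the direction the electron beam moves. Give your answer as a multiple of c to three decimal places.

With v = 0.757 and u' = 0.183 (in units of c),
u = (u' + v)/(1 + u'v/c²):
u = (0.183 + 0.757) / (1 + 0.183·0.757) = 0.9400/1.1385 = 0.8256

0.826c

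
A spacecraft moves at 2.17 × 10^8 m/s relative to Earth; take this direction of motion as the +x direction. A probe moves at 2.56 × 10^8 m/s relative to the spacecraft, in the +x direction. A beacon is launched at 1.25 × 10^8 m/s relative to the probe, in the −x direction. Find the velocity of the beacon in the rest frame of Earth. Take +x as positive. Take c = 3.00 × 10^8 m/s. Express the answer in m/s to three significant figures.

Apply u = (u' + v)/(1 + u'v/c²) successively, working outward toward Earth.
(Dividing each given speed by c = 3.00 × 10^8 m/s to work in units of c.)
Start: velocity of the spacecraft relative to Earth = 0.7233c.
Compose with the probe (u' = 0.853 in the spacecraft frame): u_1 = (0.853 + 0.723) / (1 + 0.853·0.723) = 1.5767/1.6172 = 0.9749.
Compose with the beacon (u' = -0.417 in the probe frame): u_2 = (-0.417 + 0.975) / (1 + (-0.417)·0.975) = 0.5582/0.5938 = 0.9401.
So u = 0.9401 × 3.00 × 10^8 m/s.

+2.82 × 10^8 m/s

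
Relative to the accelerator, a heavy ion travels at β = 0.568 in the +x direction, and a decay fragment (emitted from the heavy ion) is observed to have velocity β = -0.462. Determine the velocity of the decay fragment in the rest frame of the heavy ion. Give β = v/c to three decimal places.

Invert the composition law: u' = (u − v)/(1 − uv/c²).
u' = (-0.462 − 0.568) / (1 − (-0.462)(0.568)) = -1.0300/1.2624 = -0.8159.

β = -0.816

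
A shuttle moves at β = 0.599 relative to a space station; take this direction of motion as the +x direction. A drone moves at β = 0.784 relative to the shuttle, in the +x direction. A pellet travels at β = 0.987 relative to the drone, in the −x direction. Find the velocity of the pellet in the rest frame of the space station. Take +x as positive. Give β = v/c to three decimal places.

β = -0.645

Apply u = (u' + v)/(1 + u'v/c²) successively, working outward toward the space station.
Start: velocity of the shuttle relative to the space station = 0.5990c.
Compose with the drone (u' = 0.784 in the shuttle frame): u_1 = (0.784 + 0.599) / (1 + 0.784·0.599) = 1.3830/1.4696 = 0.9411.
Compose with the pellet (u' = -0.987 in the drone frame): u_2 = (-0.987 + 0.941) / (1 + (-0.987)·0.941) = -0.0459/0.0712 = -0.6455.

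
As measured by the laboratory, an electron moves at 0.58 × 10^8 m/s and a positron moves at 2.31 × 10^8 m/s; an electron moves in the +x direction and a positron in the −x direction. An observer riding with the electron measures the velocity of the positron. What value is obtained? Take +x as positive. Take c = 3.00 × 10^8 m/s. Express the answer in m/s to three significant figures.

β_A = 0.193, β_B = -0.770 (dividing each by c = 3.00 × 10^8 m/s).
Transform to A's frame with the inverse velocity-addition law: u' = (u − v)/(1 − uv/c²), taking u = β_B and v = β_A.
u' = (-0.770 − 0.193) / (1 − (0.193)(-0.770)) = -0.9633/1.1489 = -0.8385.
u' = -0.8385 × 3.00 × 10^8 m/s.

-2.52 × 10^8 m/s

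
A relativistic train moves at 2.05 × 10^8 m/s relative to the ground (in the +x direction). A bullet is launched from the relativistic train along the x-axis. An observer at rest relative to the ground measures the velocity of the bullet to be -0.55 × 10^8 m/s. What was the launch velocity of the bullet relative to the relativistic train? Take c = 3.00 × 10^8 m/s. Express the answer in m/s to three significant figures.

-2.31 × 10^8 m/s

v = 0.683c, u = -0.183c.
Invert the composition law: u' = (u − v)/(1 − uv/c²).
u' = (-0.183 − 0.683) / (1 − (-0.183)(0.683)) = -0.8667/1.1253 = -0.7702.
u' = -0.7702 × 3.00 × 10^8 m/s.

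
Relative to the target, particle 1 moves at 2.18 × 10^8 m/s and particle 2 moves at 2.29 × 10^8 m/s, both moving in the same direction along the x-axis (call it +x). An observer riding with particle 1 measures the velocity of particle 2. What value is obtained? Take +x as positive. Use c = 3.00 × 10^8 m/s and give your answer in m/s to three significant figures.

+2.47 × 10^7 m/s

β_A = 0.727, β_B = 0.763 (dividing each by c = 3.00 × 10^8 m/s).
Transform to A's frame with the inverse velocity-addition law: u' = (u − v)/(1 − uv/c²), taking u = β_B and v = β_A.
u' = (0.763 − 0.727) / (1 − (0.727)(0.763)) = 0.0367/0.4453 = 0.0823.
u' = 0.0823 × 3.00 × 10^8 m/s.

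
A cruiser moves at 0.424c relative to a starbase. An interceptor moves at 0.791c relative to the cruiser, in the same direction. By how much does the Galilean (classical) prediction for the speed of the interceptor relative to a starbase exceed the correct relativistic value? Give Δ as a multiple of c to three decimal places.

Δ = 0.305c

Galilean: u_cl = 0.791 + 0.424 = 1.2150.
Relativistic: u_rel = (0.791 + 0.424) / (1 + 0.791·0.424) = 1.2150/1.3354 = 0.9099.
Δ = 1.2150 − 0.9099 = 0.3051.
(The classical prediction exceeds c; the relativistic result does not.)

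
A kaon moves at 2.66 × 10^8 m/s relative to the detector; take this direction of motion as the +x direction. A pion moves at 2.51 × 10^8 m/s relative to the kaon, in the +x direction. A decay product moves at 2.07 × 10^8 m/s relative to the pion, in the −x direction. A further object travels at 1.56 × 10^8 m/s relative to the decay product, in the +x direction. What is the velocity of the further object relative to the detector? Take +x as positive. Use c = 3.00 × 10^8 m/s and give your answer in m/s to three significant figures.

Apply u = (u' + v)/(1 + u'v/c²) successively, working outward toward the detector.
(Dividing each given speed by c = 3.00 × 10^8 m/s to work in units of c.)
Start: velocity of the kaon relative to the detector = 0.8867c.
Compose with the pion (u' = 0.837 in the kaon frame): u_1 = (0.837 + 0.887) / (1 + 0.837·0.887) = 1.7233/1.7418 = 0.9894.
Compose with the decay product (u' = -0.690 in the pion frame): u_2 = (-0.690 + 0.989) / (1 + (-0.690)·0.989) = 0.2994/0.3173 = 0.9434.
Compose with the further object (u' = 0.520 in the decay product frame): u_3 = (0.520 + 0.943) / (1 + 0.520·0.943) = 1.4634/1.4906 = 0.9818.
So u = 0.9818 × 3.00 × 10^8 m/s.

+2.95 × 10^8 m/s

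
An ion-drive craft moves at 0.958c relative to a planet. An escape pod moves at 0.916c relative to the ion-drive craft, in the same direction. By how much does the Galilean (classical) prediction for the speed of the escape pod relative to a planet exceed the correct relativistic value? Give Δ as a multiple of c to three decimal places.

Δ = 0.876c

Galilean: u_cl = 0.916 + 0.958 = 1.8740.
Relativistic: u_rel = (0.916 + 0.958) / (1 + 0.916·0.958) = 1.8740/1.8775 = 0.9981.
Δ = 1.8740 − 0.9981 = 0.8759.
(The classical prediction exceeds c; the relativistic result does not.)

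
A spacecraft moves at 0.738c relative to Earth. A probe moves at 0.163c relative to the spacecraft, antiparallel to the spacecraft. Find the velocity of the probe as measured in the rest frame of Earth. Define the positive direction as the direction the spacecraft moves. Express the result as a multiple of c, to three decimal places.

With v = 0.738 and u' = -0.163 (in units of c),
u = (u' + v)/(1 + u'v/c²):
u = (-0.163 + 0.738) / (1 + (-0.163)·0.738) = 0.5750/0.8797 = 0.6536
(Galilean addition would give +0.575c.)

+0.654c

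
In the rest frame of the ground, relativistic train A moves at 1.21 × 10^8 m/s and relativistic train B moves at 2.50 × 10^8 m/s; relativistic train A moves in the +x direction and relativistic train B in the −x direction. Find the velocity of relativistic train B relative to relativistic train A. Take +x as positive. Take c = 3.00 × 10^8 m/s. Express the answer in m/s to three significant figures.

-2.78 × 10^8 m/s

β_A = 0.403, β_B = -0.833 (dividing each by c = 3.00 × 10^8 m/s).
Transform to A's frame with the inverse velocity-addition law: u' = (u − v)/(1 − uv/c²), taking u = β_B and v = β_A.
u' = (-0.833 − 0.403) / (1 − (0.403)(-0.833)) = -1.2367/1.3361 = -0.9256.
u' = -0.9256 × 3.00 × 10^8 m/s.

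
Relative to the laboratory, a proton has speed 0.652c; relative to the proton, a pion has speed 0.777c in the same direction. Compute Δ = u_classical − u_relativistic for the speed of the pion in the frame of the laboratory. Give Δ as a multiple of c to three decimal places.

Δ = 0.481c

Galilean: u_cl = 0.777 + 0.652 = 1.4290.
Relativistic: u_rel = (0.777 + 0.652) / (1 + 0.777·0.652) = 1.4290/1.5066 = 0.9485.
Δ = 1.4290 − 0.9485 = 0.4805.
(The classical prediction exceeds c; the relativistic result does not.)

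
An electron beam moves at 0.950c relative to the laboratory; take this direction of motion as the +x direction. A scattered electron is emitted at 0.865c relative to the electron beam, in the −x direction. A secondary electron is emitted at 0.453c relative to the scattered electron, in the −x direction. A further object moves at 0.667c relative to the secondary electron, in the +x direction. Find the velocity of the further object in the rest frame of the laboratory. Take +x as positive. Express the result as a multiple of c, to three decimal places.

Apply u = (u' + v)/(1 + u'v/c²) successively, working outward toward the laboratory.
Start: velocity of the electron beam relative to the laboratory = 0.9500c.
Compose with the scattered electron (u' = -0.865 in the electron beam frame): u_1 = (-0.865 + 0.950) / (1 + (-0.865)·0.950) = 0.0850/0.1782 = 0.4769.
Compose with the secondary electron (u' = -0.453 in the scattered electron frame): u_2 = (-0.453 + 0.477) / (1 + (-0.453)·0.477) = 0.0239/0.7840 = 0.0304.
Compose with the further object (u' = 0.667 in the secondary electron frame): u_3 = (0.667 + 0.030) / (1 + 0.667·0.030) = 0.6974/1.0203 = 0.6836.

+0.684c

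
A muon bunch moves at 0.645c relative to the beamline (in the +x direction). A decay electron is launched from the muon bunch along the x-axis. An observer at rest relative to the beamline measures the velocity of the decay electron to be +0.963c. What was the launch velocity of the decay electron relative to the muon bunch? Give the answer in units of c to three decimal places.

+0.839c

Invert the composition law: u' = (u − v)/(1 − uv/c²).
u' = (0.963 − 0.645) / (1 − (0.963)(0.645)) = 0.3180/0.3789 = 0.8393.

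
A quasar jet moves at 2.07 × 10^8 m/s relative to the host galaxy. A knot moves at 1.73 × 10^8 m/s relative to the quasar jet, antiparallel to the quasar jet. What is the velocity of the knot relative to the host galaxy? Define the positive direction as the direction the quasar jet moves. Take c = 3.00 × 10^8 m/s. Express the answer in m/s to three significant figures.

In units of c (dividing by 3.00 × 10^8 m/s): v = 0.690, u' = -0.577.
u = (u' + v)/(1 + u'v/c²):
u = (-0.577 + 0.690) / (1 + (-0.577)·0.690) = 0.1133/0.6021 = 0.1882
(Galilean addition would give +0.113c.)
Converting back: u = 0.1882 × 3.00 × 10^8 m/s.

+5.65 × 10^7 m/s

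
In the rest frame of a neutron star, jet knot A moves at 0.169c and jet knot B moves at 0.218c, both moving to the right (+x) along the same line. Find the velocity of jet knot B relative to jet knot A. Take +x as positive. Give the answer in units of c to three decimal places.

β_A = 0.169, β_B = 0.218.
Transform to A's frame with the inverse velocity-addition law: u' = (u − v)/(1 − uv/c²), taking u = β_B and v = β_A.
u' = (0.218 − 0.169) / (1 − (0.169)(0.218)) = 0.0490/0.9632 = 0.0509.

+0.051c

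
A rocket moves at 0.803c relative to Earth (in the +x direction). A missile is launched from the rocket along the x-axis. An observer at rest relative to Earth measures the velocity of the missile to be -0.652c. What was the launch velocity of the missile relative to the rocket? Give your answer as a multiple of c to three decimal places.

-0.955c

Invert the composition law: u' = (u − v)/(1 − uv/c²).
u' = (-0.652 − 0.803) / (1 − (-0.652)(0.803)) = -1.4550/1.5236 = -0.9550.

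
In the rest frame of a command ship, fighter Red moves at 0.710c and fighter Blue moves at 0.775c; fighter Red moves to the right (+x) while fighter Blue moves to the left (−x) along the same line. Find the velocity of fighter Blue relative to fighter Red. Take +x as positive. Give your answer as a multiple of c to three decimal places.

-0.958c

β_A = 0.710, β_B = -0.775.
Transform to A's frame with the inverse velocity-addition law: u' = (u − v)/(1 − uv/c²), taking u = β_B and v = β_A.
u' = (-0.775 − 0.710) / (1 − (0.710)(-0.775)) = -1.4850/1.5502 = -0.9579.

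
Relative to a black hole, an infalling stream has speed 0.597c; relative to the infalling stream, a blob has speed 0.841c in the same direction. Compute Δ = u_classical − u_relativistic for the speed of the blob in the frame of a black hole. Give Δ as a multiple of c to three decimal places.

Δ = 0.481c

Galilean: u_cl = 0.841 + 0.597 = 1.4380.
Relativistic: u_rel = (0.841 + 0.597) / (1 + 0.841·0.597) = 1.4380/1.5021 = 0.9573.
Δ = 1.4380 − 0.9573 = 0.4807.
(The classical prediction exceeds c; the relativistic result does not.)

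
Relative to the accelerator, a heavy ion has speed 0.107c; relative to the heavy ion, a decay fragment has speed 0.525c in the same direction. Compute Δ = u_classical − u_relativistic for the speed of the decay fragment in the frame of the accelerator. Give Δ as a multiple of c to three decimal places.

Galilean: u_cl = 0.525 + 0.107 = 0.6320.
Relativistic: u_rel = (0.525 + 0.107) / (1 + 0.525·0.107) = 0.6320/1.0562 = 0.5984.
Δ = 0.6320 − 0.5984 = 0.0336.

Δ = 0.034c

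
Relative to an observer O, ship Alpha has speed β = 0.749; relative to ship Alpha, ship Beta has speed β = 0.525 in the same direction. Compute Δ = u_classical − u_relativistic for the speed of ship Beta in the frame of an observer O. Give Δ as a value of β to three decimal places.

Galilean: u_cl = 0.525 + 0.749 = 1.2740.
Relativistic: u_rel = (0.525 + 0.749) / (1 + 0.525·0.749) = 1.2740/1.3932 = 0.9144.
Δ = 1.2740 − 0.9144 = 0.3596.
(The classical prediction exceeds c; the relativistic result does not.)

Δ = 0.360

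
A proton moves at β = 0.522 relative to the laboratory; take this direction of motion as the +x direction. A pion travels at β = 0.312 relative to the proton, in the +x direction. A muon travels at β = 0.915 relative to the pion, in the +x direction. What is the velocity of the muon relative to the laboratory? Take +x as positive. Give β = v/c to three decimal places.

β = 0.985

Apply u = (u' + v)/(1 + u'v/c²) successively, working outward toward the laboratory.
Start: velocity of the proton relative to the laboratory = 0.5220c.
Compose with the pion (u' = 0.312 in the proton frame): u_1 = (0.312 + 0.522) / (1 + 0.312·0.522) = 0.8340/1.1629 = 0.7172.
Compose with the muon (u' = 0.915 in the pion frame): u_2 = (0.915 + 0.717) / (1 + 0.915·0.717) = 1.6322/1.6562 = 0.9855.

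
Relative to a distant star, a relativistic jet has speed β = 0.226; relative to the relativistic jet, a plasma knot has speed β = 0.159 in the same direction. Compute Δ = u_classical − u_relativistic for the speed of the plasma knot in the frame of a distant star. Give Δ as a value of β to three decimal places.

Galilean: u_cl = 0.159 + 0.226 = 0.3850.
Relativistic: u_rel = (0.159 + 0.226) / (1 + 0.159·0.226) = 0.3850/1.0359 = 0.3716.
Δ = 0.3850 − 0.3716 = 0.0134.

Δ = 0.013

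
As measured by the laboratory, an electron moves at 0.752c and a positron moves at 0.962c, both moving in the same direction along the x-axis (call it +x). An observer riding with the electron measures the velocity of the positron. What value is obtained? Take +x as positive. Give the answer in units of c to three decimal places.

β_A = 0.752, β_B = 0.962.
Transform to A's frame with the inverse velocity-addition law: u' = (u − v)/(1 − uv/c²), taking u = β_B and v = β_A.
u' = (0.962 − 0.752) / (1 − (0.752)(0.962)) = 0.2100/0.2766 = 0.7593.

+0.759c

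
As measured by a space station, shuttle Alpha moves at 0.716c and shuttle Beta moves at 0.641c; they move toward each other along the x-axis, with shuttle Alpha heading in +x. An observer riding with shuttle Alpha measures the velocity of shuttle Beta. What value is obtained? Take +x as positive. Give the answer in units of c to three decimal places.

-0.930c

β_A = 0.716, β_B = -0.641.
Transform to A's frame with the inverse velocity-addition law: u' = (u − v)/(1 − uv/c²), taking u = β_B and v = β_A.
u' = (-0.641 − 0.716) / (1 − (0.716)(-0.641)) = -1.3570/1.4590 = -0.9301.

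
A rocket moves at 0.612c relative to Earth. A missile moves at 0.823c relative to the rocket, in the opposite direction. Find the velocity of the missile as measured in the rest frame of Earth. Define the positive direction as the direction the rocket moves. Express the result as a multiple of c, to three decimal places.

-0.425c

With v = 0.612 and u' = -0.823 (in units of c),
u = (u' + v)/(1 + u'v/c²):
u = (-0.823 + 0.612) / (1 + (-0.823)·0.612) = -0.2110/0.4963 = -0.4251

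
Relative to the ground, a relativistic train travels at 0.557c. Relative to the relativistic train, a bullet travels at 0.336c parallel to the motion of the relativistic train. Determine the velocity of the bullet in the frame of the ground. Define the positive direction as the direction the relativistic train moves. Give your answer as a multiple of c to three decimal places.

0.752c

With v = 0.557 and u' = 0.336 (in units of c),
u = (u' + v)/(1 + u'v/c²):
u = (0.336 + 0.557) / (1 + 0.336·0.557) = 0.8930/1.1872 = 0.7522
(Galilean addition would give +0.893c.)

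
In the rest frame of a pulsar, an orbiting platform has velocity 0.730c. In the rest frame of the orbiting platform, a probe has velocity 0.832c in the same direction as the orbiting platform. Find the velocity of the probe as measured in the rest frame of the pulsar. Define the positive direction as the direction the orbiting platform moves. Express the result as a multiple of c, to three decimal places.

0.972c

With v = 0.730 and u' = 0.832 (in units of c),
u = (u' + v)/(1 + u'v/c²):
u = (0.832 + 0.730) / (1 + 0.832·0.730) = 1.5620/1.6074 = 0.9718
(Galilean addition would give +1.562c, exceeding c.)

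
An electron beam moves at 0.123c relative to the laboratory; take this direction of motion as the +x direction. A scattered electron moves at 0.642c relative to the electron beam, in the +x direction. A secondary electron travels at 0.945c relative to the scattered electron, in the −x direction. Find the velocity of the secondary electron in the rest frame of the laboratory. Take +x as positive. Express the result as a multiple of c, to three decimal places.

-0.715c

Apply u = (u' + v)/(1 + u'v/c²) successively, working outward toward the laboratory.
Start: velocity of the electron beam relative to the laboratory = 0.1230c.
Compose with the scattered electron (u' = 0.642 in the electron beam frame): u_1 = (0.642 + 0.123) / (1 + 0.642·0.123) = 0.7650/1.0790 = 0.7090.
Compose with the secondary electron (u' = -0.945 in the scattered electron frame): u_2 = (-0.945 + 0.709) / (1 + (-0.945)·0.709) = -0.2360/0.3300 = -0.7152.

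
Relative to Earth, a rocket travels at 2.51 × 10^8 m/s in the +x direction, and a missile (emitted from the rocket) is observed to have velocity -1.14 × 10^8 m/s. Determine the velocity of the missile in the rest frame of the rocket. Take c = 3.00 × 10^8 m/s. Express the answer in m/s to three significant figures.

v = 0.837c, u = -0.380c.
Invert the composition law: u' = (u − v)/(1 − uv/c²).
u' = (-0.380 − 0.837) / (1 − (-0.380)(0.837)) = -1.2167/1.3179 = -0.9232.
u' = -0.9232 × 3.00 × 10^8 m/s.

-2.77 × 10^8 m/s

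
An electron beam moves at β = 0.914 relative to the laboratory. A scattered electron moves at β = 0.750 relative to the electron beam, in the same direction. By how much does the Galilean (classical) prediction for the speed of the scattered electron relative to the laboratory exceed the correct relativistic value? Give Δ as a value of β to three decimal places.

Δ = 0.677

Galilean: u_cl = 0.750 + 0.914 = 1.6640.
Relativistic: u_rel = (0.750 + 0.914) / (1 + 0.750·0.914) = 1.6640/1.6855 = 0.9872.
Δ = 1.6640 − 0.9872 = 0.6768.
(The classical prediction exceeds c; the relativistic result does not.)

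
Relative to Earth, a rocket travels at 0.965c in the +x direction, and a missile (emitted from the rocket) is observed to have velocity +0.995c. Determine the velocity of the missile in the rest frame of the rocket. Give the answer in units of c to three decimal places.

Invert the composition law: u' = (u − v)/(1 − uv/c²).
u' = (0.995 − 0.965) / (1 − (0.995)(0.965)) = 0.0300/0.0398 = 0.7533.

+0.753c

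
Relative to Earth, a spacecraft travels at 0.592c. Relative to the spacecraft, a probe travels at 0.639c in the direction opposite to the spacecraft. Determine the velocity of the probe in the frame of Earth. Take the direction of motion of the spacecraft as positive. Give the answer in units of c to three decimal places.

With v = 0.592 and u' = -0.639 (in units of c),
u = (u' + v)/(1 + u'v/c²):
u = (-0.639 + 0.592) / (1 + (-0.639)·0.592) = -0.0470/0.6217 = -0.0756

-0.076c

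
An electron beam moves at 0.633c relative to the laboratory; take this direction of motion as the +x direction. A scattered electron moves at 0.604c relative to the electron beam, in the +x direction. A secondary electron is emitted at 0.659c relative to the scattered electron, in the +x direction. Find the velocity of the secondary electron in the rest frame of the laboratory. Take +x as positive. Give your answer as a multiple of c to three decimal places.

Apply u = (u' + v)/(1 + u'v/c²) successively, working outward toward the laboratory.
Start: velocity of the electron beam relative to the laboratory = 0.6330c.
Compose with the scattered electron (u' = 0.604 in the electron beam frame): u_1 = (0.604 + 0.633) / (1 + 0.604·0.633) = 1.2370/1.3823 = 0.8949.
Compose with the secondary electron (u' = 0.659 in the scattered electron frame): u_2 = (0.659 + 0.895) / (1 + 0.659·0.895) = 1.5539/1.5897 = 0.9774.

0.977c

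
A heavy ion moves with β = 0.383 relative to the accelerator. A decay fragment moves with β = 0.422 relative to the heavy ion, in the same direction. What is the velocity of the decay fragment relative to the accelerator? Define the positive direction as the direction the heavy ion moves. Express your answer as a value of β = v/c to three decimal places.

β = 0.693

With v = 0.383 and u' = 0.422 (in units of c),
u = (u' + v)/(1 + u'v/c²):
u = (0.422 + 0.383) / (1 + 0.422·0.383) = 0.8050/1.1616 = 0.6930
(Galilean addition would give +0.805c.)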